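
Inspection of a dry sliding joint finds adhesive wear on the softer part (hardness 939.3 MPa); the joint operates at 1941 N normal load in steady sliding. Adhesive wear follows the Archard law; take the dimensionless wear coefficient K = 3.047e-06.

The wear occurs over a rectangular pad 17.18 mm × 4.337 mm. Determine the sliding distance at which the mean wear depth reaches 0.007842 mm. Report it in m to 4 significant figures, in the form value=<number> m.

Shown intermediates are rounded; every step carries full float precision — a lone final rounding: 4 significant figures.
Convert: Hardness H = 939.3 MPa = 9.393e+08 Pa.
Convert: Pad sides 17.18 mm × 4.337 mm = 0.01718 m × 0.004337 m. Contact area A = 0.01718 m × 0.004337 m = 7.451e-05 m².
Convert: Depth limit h_lim = 0.007842 mm = 7.842e-06 m.
Collected in SI base units: W = 1941 N, H = 9.393e+08 Pa, K = 3.047e-06.
Limit volume V_lim = h_lim·A = 7.842e-06 · 7.451e-05 = 5.843e-10 m³.
Sliding life L = V_lim·H/(K·W) = 5.843e-10 · 9.393e+08 / (3.047e-06 · 1941) = 92.80 m.

value=92.80 m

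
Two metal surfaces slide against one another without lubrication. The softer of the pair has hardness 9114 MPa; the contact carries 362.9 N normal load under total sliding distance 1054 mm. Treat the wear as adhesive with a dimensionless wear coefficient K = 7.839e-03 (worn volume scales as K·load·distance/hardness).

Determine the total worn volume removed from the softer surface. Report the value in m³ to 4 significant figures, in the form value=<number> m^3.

The intermediates appear rounded. All arithmetic keeps full float precision — rounded once at the end, at four significant figures.
Path length L = 1054 mm = 1.054 m.
Hardness H = 9114 MPa = 9.114e+09 Pa.
Expressed in SI base units: W = 362.9 N, H = 9.114e+09 Pa, K = 7.839e-03.
Volume removed: V = K·W·L/H = 7.839e-03 · 362.9 · 1.054 / 9.114e+09 = 3.290e-10 m³.

value=3.290e-10 m^3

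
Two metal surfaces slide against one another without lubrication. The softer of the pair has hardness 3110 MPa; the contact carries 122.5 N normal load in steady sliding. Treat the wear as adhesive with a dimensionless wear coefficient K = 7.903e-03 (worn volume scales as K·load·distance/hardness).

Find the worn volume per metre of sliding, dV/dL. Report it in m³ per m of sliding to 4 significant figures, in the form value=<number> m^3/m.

value=3.113e-10 m^3/m

Quoted intermediates are rounded; each operation maintains exact precision, and one final rounding, at 4 significant figures.
Convert: Hardness H = 3110 MPa = 3.110e+09 Pa.
Restated in SI base units: W = 122.5 N, H = 3.110e+09 Pa, K = 7.903e-03.
Rate of wear dV/dL = K·W/H: 7.903e-03 · 122.5 / 3.110e+09 = 3.113e-10 m³/m.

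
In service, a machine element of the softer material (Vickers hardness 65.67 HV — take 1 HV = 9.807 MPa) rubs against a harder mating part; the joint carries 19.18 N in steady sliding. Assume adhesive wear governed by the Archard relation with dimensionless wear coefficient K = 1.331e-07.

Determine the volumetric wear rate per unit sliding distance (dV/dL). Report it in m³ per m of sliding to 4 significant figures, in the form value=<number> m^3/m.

The intermediates are printed rounded — all working math carries exact precision; one final rounding, at 4 significant figures.
Hardness H = 65.67 HV × 9.807 MPa/HV = 644.0 MPa = 6.440e+08 Pa.
SI base units throughout: W = 19.18 N, H = 6.440e+08 Pa, K = 1.331e-07.
Wear rate dV/dL = K·W/H: 1.331e-07 · 19.18 / 6.440e+08 = 3.964e-15 m³/m.

value=3.964e-15 m^3/m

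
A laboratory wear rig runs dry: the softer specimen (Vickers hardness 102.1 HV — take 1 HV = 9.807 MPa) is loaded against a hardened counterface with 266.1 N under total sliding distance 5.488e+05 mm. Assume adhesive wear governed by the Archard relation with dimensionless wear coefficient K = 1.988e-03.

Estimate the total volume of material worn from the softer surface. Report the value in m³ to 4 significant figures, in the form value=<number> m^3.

value=2.899e-07 m^3

The intermediates are printed rounded. Each operation carries full float precision; one final rounding: 4 significant digits.
Distance L = 5.488e+05 mm = 548.8 m.
Hardness H = 102.1 HV × 9.807 MPa/HV = 1001 MPa = 1.001e+09 Pa.
Collected in SI base units: W = 266.1 N, H = 1.001e+09 Pa, K = 1.988e-03.
Apply Archard: V = K·W·L/H = 1.988e-03 · 266.1 · 548.8 / 1.001e+09 = 2.899e-07 m³.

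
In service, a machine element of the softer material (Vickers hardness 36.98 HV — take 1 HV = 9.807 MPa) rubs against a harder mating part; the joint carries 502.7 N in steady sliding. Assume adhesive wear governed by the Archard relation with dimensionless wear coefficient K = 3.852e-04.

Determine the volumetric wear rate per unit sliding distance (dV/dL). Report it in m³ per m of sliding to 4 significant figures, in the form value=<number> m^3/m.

value=5.339e-10 m^3/m

Quoted intermediates are rounded, and the computation holds exact precision — one last rounding to four significant digits.
Convert: Hardness H = 36.98 HV × 9.807 MPa/HV = 362.7 MPa = 3.627e+08 Pa.
Collected in SI base units: W = 502.7 N, H = 3.627e+08 Pa, K = 3.852e-04.
Rate of wear dV/dL = K·W/H, per unit distance: 3.852e-04 · 502.7 / 3.627e+08 = 5.339e-10 m³/m.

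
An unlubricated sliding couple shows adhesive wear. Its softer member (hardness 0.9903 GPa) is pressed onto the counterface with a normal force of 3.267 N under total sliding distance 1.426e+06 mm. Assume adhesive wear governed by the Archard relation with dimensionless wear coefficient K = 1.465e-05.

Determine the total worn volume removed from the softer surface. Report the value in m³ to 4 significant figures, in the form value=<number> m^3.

Intermediate values are printed rounded. Each operation carries full float precision; one last rounding to 4 significant figures.
Sliding distance L = 1.426e+06 mm = 1426 m.
Hardness H = 0.9903 GPa = 9.903e+08 Pa.
Restated in SI base units: W = 3.267 N, H = 9.903e+08 Pa, K = 1.465e-05.
Volume removed: V = K·W·L/H = 1.465e-05 · 3.267 · 1426 / 9.903e+08 = 6.892e-11 m³.

value=6.892e-11 m^3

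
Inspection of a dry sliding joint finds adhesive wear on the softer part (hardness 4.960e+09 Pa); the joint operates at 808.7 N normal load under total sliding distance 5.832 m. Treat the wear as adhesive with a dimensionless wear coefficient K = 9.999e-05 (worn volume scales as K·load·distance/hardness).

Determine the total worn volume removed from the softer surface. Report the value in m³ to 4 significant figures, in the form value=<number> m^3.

Every step carries full precision; printed values are rounded; rounded just once, at 4 significant digits.
Expressed in SI base units: W = 808.7 N, H = 4.960e+09 Pa, K = 9.999e-05.
Archard volume V = K·W·L/H = 9.999e-05 · 808.7 · 5.832 / 4.960e+09 = 9.508e-11 m³.

value=9.508e-11 m^3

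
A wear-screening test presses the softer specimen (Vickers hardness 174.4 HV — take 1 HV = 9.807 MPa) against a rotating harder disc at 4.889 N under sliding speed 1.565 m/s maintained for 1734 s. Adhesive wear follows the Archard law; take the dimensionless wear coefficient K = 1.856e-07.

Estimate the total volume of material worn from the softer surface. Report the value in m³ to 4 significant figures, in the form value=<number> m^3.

All arithmetic keeps full float precision, and intermediate values are printed rounded, and one last rounding, at four significant digits.
Convert: Total distance L = v·t = 1.565 m/s × 1734 s = 2714 m.
Convert: Hardness H = 174.4 HV × 9.807 MPa/HV = 1710 MPa = 1.710e+09 Pa.
Expressed in SI base units: W = 4.889 N, H = 1.710e+09 Pa, K = 1.856e-07.
Archard relation: V = K·W·L/H = 1.856e-07 · 4.889 · 2714 / 1.710e+09 = 1.440e-12 m³.

value=1.440e-12 m^3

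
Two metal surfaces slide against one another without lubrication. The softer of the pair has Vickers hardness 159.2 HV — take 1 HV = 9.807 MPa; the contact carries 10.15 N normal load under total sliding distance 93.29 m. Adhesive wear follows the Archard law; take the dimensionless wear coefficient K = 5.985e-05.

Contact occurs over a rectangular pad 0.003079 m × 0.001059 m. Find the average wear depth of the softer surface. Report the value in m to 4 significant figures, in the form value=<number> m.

value=1.113e-05 m

The intermediates are shown rounded, and every step runs at full precision; rounded once at the end: four significant figures.
Hardness H = 159.2 HV × 9.807 MPa/HV = 1561 MPa = 1.561e+09 Pa.
Contact area A = 0.003079 m × 0.001059 m = 3.261e-06 m².
In SI base units: W = 10.15 N, H = 1.561e+09 Pa, K = 5.985e-05.
The Archard volume V = K·W·L/H = 5.985e-05 · 10.15 · 93.29 / 1.561e+09 = 3.630e-11 m³.
Wear depth h = V/A = 3.630e-11 / 3.261e-06 = 1.113e-05 m.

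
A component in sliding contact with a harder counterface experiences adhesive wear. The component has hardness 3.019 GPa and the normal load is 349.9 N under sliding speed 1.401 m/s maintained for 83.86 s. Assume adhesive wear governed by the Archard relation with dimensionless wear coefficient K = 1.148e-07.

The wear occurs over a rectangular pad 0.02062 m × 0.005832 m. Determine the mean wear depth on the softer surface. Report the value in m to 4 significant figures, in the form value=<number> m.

value=1.300e-08 m

Printed values are rounded. Each operation keeps full precision; a single final rounding, at four significant figures.
Distance covered L = v·t = 1.401 m/s × 83.86 s = 117.5 m.
Hardness H = 3.019 GPa = 3.019e+09 Pa.
Contact area A = 0.02062 m × 0.005832 m = 1.203e-04 m².
In SI base units, W = 349.9 N, H = 3.019e+09 Pa, K = 1.148e-07.
Wear volume V = K·W·L/H = 1.148e-07 · 349.9 · 117.5 / 3.019e+09 = 1.563e-12 m³.
Depth of wear h = V/A = 1.563e-12 / 1.203e-04 = 1.300e-08 m.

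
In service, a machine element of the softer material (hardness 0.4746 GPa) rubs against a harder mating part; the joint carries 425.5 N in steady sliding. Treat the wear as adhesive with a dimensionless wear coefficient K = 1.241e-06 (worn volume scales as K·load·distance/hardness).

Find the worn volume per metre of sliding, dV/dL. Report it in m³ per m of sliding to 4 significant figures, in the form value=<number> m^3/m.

value=1.113e-12 m^3/m

Each operation carries full precision — intermediates are shown rounded. Rounded just once: four significant figures.
Convert: Hardness H = 0.4746 GPa = 4.746e+08 Pa.
Expressed in SI base units: W = 425.5 N, H = 4.746e+08 Pa, K = 1.241e-06.
Wear rate dV/dL = K·W/H (independent of L): 1.241e-06 · 425.5 / 4.746e+08 = 1.113e-12 m³/m.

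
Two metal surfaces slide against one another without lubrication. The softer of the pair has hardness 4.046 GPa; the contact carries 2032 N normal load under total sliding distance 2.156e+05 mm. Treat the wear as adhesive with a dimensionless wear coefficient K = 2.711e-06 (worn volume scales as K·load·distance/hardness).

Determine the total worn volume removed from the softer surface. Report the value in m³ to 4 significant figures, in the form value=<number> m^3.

value=2.935e-10 m^3

All working math runs at full precision; the intermediates are printed rounded — a single final rounding to 4 significant figures.
Convert: The distance L = 2.156e+05 mm = 215.6 m.
Convert: Hardness H = 4.046 GPa = 4.046e+09 Pa.
In SI base units, W = 2032 N, H = 4.046e+09 Pa, K = 2.711e-06.
By Archard's law, V = K·W·L/H = 2.711e-06 · 2032 · 215.6 / 4.046e+09 = 2.935e-10 m³.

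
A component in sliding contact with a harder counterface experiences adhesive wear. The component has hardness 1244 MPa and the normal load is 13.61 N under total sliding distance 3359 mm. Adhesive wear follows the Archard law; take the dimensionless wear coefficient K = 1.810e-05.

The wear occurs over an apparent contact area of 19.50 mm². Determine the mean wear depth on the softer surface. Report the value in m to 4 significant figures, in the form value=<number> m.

Intermediates are printed rounded; the algebra carries full precision; rounded just once, at four significant figures.
Convert: Total distance L = 3359 mm = 3.359 m.
Convert: Hardness H = 1244 MPa = 1.244e+09 Pa.
Convert: Contact area A = 19.50 mm² = 1.950e-05 m².
In SI base units: W = 13.61 N, H = 1.244e+09 Pa, K = 1.810e-05.
By Archard's law, V = K·W·L/H = 1.810e-05 · 13.61 · 3.359 / 1.244e+09 = 6.652e-13 m³.
Depth of wear h = V/A = 6.652e-13 / 1.950e-05 = 3.411e-08 m.

value=3.411e-08 m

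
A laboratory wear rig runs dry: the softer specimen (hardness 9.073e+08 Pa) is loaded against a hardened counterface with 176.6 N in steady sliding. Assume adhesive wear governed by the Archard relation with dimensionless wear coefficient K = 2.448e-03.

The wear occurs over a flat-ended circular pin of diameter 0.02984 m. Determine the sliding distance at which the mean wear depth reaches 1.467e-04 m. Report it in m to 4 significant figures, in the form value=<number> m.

value=215.3 m

Intermediates are printed rounded. The algebra carries exact precision — a lone final rounding to 4 significant figures.
Contact area A = π·d²/4 = π·(0.02984 m)²/4 = 6.993e-04 m².
Restated in SI base units: W = 176.6 N, H = 9.073e+08 Pa, K = 2.448e-03.
Volume at the limit: V_lim = h_lim·A = 1.467e-04 · 6.993e-04 = 1.026e-07 m³.
Sliding life L = V_lim·H/(K·W) = 1.026e-07 · 9.073e+08 / (2.448e-03 · 176.6) = 215.3 m.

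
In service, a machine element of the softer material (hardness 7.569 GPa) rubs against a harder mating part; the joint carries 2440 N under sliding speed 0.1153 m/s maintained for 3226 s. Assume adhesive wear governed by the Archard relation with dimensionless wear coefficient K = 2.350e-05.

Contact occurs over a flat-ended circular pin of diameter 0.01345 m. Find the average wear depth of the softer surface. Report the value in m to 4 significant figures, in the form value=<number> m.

The algebra maintains exact precision. Intermediate values are displayed rounded — one last rounding to four significant digits.
Distance covered L = v·t = 0.1153 m/s × 3226 s = 372.0 m.
Hardness H = 7.569 GPa = 7.569e+09 Pa.
Contact area A = π·d²/4 = π·(0.01345 m)²/4 = 1.421e-04 m².
Expressed in SI base units: W = 2440 N, H = 7.569e+09 Pa, K = 2.350e-05.
The Archard volume V = K·W·L/H = 2.350e-05 · 2440 · 372.0 / 7.569e+09 = 2.818e-09 m³.
Depth h = V/A = 2.818e-09 / 1.421e-04 = 1.983e-05 m.

value=1.983e-05 m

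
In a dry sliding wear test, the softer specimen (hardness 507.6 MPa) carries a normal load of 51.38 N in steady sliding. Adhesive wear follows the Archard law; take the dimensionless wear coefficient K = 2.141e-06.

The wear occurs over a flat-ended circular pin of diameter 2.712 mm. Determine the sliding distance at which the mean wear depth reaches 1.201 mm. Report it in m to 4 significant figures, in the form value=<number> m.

value=3.201e+04 m

Intermediates are printed rounded; all working math maintains exact precision; one final rounding to 4 significant figures.
Hardness H = 507.6 MPa = 5.076e+08 Pa.
Pin diameter d = 2.712 mm = 0.002712 m. Contact area A = π·d²/4 = π·(0.002712 m)²/4 = 5.777e-06 m².
Depth limit h_lim = 1.201 mm = 0.001201 m.
As SI base values: W = 51.38 N, H = 5.076e+08 Pa, K = 2.141e-06.
Volume at the limit: V_lim = h_lim·A = 0.001201 · 5.777e-06 = 6.938e-09 m³.
Inverting, life L = V_lim·H/(K·W) = 6.938e-09 · 5.076e+08 / (2.141e-06 · 51.38) = 3.201e+04 m.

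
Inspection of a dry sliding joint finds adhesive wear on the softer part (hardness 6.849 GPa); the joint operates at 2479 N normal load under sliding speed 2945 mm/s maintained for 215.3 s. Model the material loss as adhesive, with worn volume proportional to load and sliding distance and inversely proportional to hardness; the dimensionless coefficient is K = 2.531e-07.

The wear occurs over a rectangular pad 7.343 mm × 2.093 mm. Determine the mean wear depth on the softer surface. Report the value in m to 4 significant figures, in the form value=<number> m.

value=3.779e-06 m

All arithmetic holds exact precision, and displayed values are rounded. Rounded once at the end, at 4 significant digits.
Convert: Sliding speed v = 2945 mm/s = 2.945 m/s. Distance covered L = v·t = 2.945 m/s × 215.3 s = 634.1 m.
Convert: Hardness H = 6.849 GPa = 6.849e+09 Pa.
Convert: Pad sides 7.343 mm × 2.093 mm = 0.007343 m × 0.002093 m. Contact area A = 0.007343 m × 0.002093 m = 1.537e-05 m².
SI base units throughout: W = 2479 N, H = 6.849e+09 Pa, K = 2.531e-07.
Archard relation: V = K·W·L/H = 2.531e-07 · 2479 · 634.1 / 6.849e+09 = 5.809e-11 m³.
Wear depth h = V/A = 5.809e-11 / 1.537e-05 = 3.779e-06 m.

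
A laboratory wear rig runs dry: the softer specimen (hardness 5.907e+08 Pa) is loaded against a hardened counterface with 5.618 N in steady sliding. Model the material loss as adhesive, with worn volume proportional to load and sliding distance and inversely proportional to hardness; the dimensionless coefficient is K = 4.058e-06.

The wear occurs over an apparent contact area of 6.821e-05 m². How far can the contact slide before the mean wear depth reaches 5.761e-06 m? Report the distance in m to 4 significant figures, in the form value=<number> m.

The algebra maintains full float precision — the intermediates are displayed rounded. Rounded once at the end to 4 significant figures.
In SI base units, W = 5.618 N, H = 5.907e+08 Pa, K = 4.058e-06.
At the depth limit, V_lim = h_lim·A = 5.761e-06 · 6.821e-05 = 3.930e-10 m³.
Sliding life L = V_lim·H/(K·W) = 3.930e-10 · 5.907e+08 / (4.058e-06 · 5.618) = 1.018e+04 m.

value=1.018e+04 m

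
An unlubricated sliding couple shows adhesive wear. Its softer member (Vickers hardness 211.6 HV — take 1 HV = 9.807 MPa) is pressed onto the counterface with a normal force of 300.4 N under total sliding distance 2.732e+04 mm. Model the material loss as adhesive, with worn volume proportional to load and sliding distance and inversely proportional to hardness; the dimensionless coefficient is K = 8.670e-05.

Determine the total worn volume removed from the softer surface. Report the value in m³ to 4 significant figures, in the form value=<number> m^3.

All arithmetic runs at full float precision; intermediate values appear rounded, and one final rounding, at 4 significant figures.
Path length L = 2.732e+04 mm = 27.32 m.
Hardness H = 211.6 HV × 9.807 MPa/HV = 2075 MPa = 2.075e+09 Pa.
As SI base values: W = 300.4 N, H = 2.075e+09 Pa, K = 8.670e-05.
Wear volume V = K·W·L/H = 8.670e-05 · 300.4 · 27.32 / 2.075e+09 = 3.429e-10 m³.

value=3.429e-10 m^3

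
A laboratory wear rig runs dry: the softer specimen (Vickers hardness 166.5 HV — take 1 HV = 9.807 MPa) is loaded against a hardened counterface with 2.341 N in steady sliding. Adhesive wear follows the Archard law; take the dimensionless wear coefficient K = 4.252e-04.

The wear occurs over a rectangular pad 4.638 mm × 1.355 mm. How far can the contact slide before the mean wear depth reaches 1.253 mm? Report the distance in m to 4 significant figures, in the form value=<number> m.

The intermediates are displayed rounded — every step maintains full float precision; rounded once at the end, at four significant figures.
Hardness H = 166.5 HV × 9.807 MPa/HV = 1633 MPa = 1.633e+09 Pa.
Pad sides 4.638 mm × 1.355 mm = 0.004638 m × 0.001355 m. Contact area A = 0.004638 m × 0.001355 m = 6.284e-06 m².
Depth limit h_lim = 1.253 mm = 0.001253 m.
In SI base units, W = 2.341 N, H = 1.633e+09 Pa, K = 4.252e-04.
Volume at the limit: V_lim = h_lim·A = 0.001253 · 6.284e-06 = 7.874e-09 m³.
Inverting, life L = V_lim·H/(K·W) = 7.874e-09 · 1.633e+09 / (4.252e-04 · 2.341) = 1.292e+04 m.

value=1.292e+04 m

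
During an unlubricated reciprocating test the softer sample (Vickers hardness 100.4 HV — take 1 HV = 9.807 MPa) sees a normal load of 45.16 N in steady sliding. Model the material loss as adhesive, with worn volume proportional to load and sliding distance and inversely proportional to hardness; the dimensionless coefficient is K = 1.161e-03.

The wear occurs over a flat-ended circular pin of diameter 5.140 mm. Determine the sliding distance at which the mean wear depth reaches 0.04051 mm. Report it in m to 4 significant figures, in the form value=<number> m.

value=15.79 m

The algebra runs at full float precision — printed values are rounded — one last rounding to four significant digits.
Convert: Hardness H = 100.4 HV × 9.807 MPa/HV = 984.6 MPa = 9.846e+08 Pa.
Convert: Pin diameter d = 5.140 mm = 0.005140 m. Contact area A = π·d²/4 = π·(0.005140 m)²/4 = 2.075e-05 m².
Convert: Depth limit h_lim = 0.04051 mm = 4.051e-05 m.
In SI base units, W = 45.16 N, H = 9.846e+08 Pa, K = 1.161e-03.
Limit volume V_lim = h_lim·A = 4.051e-05 · 2.075e-05 = 8.406e-10 m³.
So the life L = V_lim·H/(K·W) = 8.406e-10 · 9.846e+08 / (1.161e-03 · 45.16) = 15.79 m.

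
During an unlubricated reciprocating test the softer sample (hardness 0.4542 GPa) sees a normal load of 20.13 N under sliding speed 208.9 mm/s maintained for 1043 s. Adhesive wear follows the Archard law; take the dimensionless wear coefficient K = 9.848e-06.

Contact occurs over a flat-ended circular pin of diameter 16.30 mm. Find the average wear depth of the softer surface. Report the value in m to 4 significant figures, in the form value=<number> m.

value=4.557e-07 m

Each operation holds full float precision. Intermediates appear rounded, and rounded just once: four significant digits.
Convert: Sliding speed v = 208.9 mm/s = 0.2089 m/s. Total distance L = v·t = 0.2089 m/s × 1043 s = 217.9 m.
Convert: Hardness H = 0.4542 GPa = 4.542e+08 Pa.
Convert: Pin diameter d = 16.30 mm = 0.01630 m. Contact area A = π·d²/4 = π·(0.01630 m)²/4 = 2.087e-04 m².
In SI base units, W = 20.13 N, H = 4.542e+08 Pa, K = 9.848e-06.
Archard relation: V = K·W·L/H = 9.848e-06 · 20.13 · 217.9 / 4.542e+08 = 9.510e-11 m³.
Average depth h = V/A = 9.510e-11 / 2.087e-04 = 4.557e-07 m.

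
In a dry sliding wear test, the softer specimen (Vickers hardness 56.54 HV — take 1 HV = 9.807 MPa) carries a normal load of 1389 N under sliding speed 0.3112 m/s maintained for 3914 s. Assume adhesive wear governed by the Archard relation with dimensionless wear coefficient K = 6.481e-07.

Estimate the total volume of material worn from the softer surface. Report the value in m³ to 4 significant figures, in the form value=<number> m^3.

The computation keeps full precision — intermediates are displayed rounded, and a lone final rounding, at 4 significant digits.
Sliding distance L = v·t = 0.3112 m/s × 3914 s = 1218 m.
Hardness H = 56.54 HV × 9.807 MPa/HV = 554.5 MPa = 5.545e+08 Pa.
Working in SI base units: W = 1389 N, H = 5.545e+08 Pa, K = 6.481e-07.
Apply Archard: V = K·W·L/H = 6.481e-07 · 1389 · 1218 / 5.545e+08 = 1.977e-09 m³.

value=1.977e-09 m^3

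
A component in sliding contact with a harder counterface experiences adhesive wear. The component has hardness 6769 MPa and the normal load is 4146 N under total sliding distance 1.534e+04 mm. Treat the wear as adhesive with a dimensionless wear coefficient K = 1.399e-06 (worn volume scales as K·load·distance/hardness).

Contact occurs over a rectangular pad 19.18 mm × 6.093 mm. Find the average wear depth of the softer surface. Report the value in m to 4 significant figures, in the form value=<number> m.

All arithmetic runs at full float precision — intermediates are displayed rounded, and rounded once at the end: 4 significant digits.
Distance covered L = 1.534e+04 mm = 15.34 m.
Hardness H = 6769 MPa = 6.769e+09 Pa.
Pad sides 19.18 mm × 6.093 mm = 0.01918 m × 0.006093 m. Contact area A = 0.01918 m × 0.006093 m = 1.169e-04 m².
Restated in SI base units: W = 4146 N, H = 6.769e+09 Pa, K = 1.399e-06.
By Archard's law, V = K·W·L/H = 1.399e-06 · 4146 · 15.34 / 6.769e+09 = 1.314e-11 m³.
Wear depth h = V/A = 1.314e-11 / 1.169e-04 = 1.125e-07 m.

value=1.125e-07 m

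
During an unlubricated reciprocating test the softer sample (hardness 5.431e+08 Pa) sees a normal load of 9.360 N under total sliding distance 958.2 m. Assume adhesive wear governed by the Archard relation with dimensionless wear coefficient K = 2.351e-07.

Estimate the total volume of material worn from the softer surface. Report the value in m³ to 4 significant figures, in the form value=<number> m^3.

value=3.882e-12 m^3

Every step carries full precision — intermediates appear rounded — rounded once at the end: 4 significant figures.
Collected in SI base units: W = 9.360 N, H = 5.431e+08 Pa, K = 2.351e-07.
Archard volume V = K·W·L/H = 2.351e-07 · 9.360 · 958.2 / 5.431e+08 = 3.882e-12 m³.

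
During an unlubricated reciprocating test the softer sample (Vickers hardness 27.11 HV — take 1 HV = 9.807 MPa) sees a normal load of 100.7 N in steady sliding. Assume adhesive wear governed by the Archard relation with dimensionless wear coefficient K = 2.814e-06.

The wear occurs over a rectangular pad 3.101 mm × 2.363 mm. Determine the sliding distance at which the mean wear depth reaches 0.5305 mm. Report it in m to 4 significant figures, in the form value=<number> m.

value=3647 m

Intermediate values are shown rounded. All working math holds full float precision; one final rounding, at 4 significant figures.
Hardness H = 27.11 HV × 9.807 MPa/HV = 265.9 MPa = 2.659e+08 Pa.
Pad sides 3.101 mm × 2.363 mm = 0.003101 m × 0.002363 m. Contact area A = 0.003101 m × 0.002363 m = 7.328e-06 m².
Depth limit h_lim = 0.5305 mm = 5.305e-04 m.
In SI base units, W = 100.7 N, H = 2.659e+08 Pa, K = 2.814e-06.
Limit volume V_lim = h_lim·A = 5.305e-04 · 7.328e-06 = 3.887e-09 m³.
Life L = V_lim·H/(K·W) = 3.887e-09 · 2.659e+08 / (2.814e-06 · 100.7) = 3647 m.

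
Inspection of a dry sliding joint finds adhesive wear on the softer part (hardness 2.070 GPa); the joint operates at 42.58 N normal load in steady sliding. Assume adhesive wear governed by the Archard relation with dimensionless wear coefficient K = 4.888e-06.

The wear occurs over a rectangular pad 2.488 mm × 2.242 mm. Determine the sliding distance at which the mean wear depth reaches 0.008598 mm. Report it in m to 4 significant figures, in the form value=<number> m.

Intermediate values are displayed rounded, and all working math maintains full precision — rounded once at the end, at 4 significant digits.
Hardness H = 2.070 GPa = 2.070e+09 Pa.
Pad sides 2.488 mm × 2.242 mm = 0.002488 m × 0.002242 m. Contact area A = 0.002488 m × 0.002242 m = 5.578e-06 m².
Depth limit h_lim = 0.008598 mm = 8.598e-06 m.
Expressed in SI base units: W = 42.58 N, H = 2.070e+09 Pa, K = 4.888e-06.
Permissible volume V_lim = h_lim·A = 8.598e-06 · 5.578e-06 = 4.796e-11 m³.
Thus life L = V_lim·H/(K·W) = 4.796e-11 · 2.070e+09 / (4.888e-06 · 42.58) = 477.0 m.

value=477.0 m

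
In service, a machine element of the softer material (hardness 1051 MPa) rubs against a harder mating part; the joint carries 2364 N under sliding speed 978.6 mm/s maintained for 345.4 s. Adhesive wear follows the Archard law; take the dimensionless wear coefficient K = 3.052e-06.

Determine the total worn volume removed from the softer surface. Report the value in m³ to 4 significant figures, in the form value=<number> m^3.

value=2.320e-09 m^3

The computation keeps exact precision — intermediate values are printed rounded; rounded just once to four significant figures.
Convert: Sliding speed v = 978.6 mm/s = 0.9786 m/s. Total distance L = v·t = 0.9786 m/s × 345.4 s = 338.0 m.
Convert: Hardness H = 1051 MPa = 1.051e+09 Pa.
Collected in SI base units: W = 2364 N, H = 1.051e+09 Pa, K = 3.052e-06.
Archard volume V = K·W·L/H = 3.052e-06 · 2364 · 338.0 / 1.051e+09 = 2.320e-09 m³.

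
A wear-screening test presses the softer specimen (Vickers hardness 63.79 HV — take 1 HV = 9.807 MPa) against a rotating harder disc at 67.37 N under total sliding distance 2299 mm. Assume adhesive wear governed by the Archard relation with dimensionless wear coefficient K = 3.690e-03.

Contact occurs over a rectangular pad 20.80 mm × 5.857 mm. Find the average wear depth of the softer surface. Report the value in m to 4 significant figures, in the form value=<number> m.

Intermediate values appear rounded, and the computation holds full precision; one final rounding to four significant digits.
Path length L = 2299 mm = 2.299 m.
Hardness H = 63.79 HV × 9.807 MPa/HV = 625.6 MPa = 6.256e+08 Pa.
Pad sides 20.80 mm × 5.857 mm = 0.02080 m × 0.005857 m. Contact area A = 0.02080 m × 0.005857 m = 1.218e-04 m².
SI base units throughout: W = 67.37 N, H = 6.256e+08 Pa, K = 3.690e-03.
Volume removed: V = K·W·L/H = 3.690e-03 · 67.37 · 2.299 / 6.256e+08 = 9.136e-10 m³.
Wear depth h = V/A = 9.136e-10 / 1.218e-04 = 7.499e-06 m.

value=7.499e-06 m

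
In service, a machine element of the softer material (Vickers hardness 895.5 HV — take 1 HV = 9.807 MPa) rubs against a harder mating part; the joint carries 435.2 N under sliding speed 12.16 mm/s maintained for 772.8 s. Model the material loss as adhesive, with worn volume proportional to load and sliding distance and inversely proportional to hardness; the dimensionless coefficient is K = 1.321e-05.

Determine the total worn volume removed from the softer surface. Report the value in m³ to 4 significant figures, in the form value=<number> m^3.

value=6.152e-12 m^3

Printed values are rounded; all working math keeps full float precision, and a lone final rounding, at four significant figures.
Sliding speed v = 12.16 mm/s = 0.01216 m/s. Distance L = v·t = 0.01216 m/s × 772.8 s = 9.397 m.
Hardness H = 895.5 HV × 9.807 MPa/HV = 8782 MPa = 8.782e+09 Pa.
Working in SI base units: W = 435.2 N, H = 8.782e+09 Pa, K = 1.321e-05.
Worn volume V = K·W·L/H = 1.321e-05 · 435.2 · 9.397 / 8.782e+09 = 6.152e-12 m³.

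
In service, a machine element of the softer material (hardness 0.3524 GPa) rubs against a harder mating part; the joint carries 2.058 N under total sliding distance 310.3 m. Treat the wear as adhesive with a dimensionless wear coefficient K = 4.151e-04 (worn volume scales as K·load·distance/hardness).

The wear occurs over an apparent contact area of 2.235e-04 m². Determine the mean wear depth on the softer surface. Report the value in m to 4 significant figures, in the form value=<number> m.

Every step maintains full precision; shown intermediates are rounded; one final rounding: four significant figures.
Hardness H = 0.3524 GPa = 3.524e+08 Pa.
Restated in SI base units: W = 2.058 N, H = 3.524e+08 Pa, K = 4.151e-04.
Archard volume V = K·W·L/H = 4.151e-04 · 2.058 · 310.3 / 3.524e+08 = 7.522e-10 m³.
Wear depth h = V/A = 7.522e-10 / 2.235e-04 = 3.366e-06 m.

value=3.366e-06 m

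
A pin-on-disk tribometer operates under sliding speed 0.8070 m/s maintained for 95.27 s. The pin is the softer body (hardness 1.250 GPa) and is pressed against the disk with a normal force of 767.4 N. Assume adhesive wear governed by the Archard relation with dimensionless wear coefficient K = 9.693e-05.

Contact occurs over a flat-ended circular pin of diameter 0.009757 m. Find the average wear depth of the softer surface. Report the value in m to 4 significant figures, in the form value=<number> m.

value=6.119e-05 m

Every step carries full float precision. The intermediates are shown rounded. Rounded once at the end: 4 significant digits.
Path length L = v·t = 0.8070 m/s × 95.27 s = 76.88 m.
Hardness H = 1.250 GPa = 1.250e+09 Pa.
Contact area A = π·d²/4 = π·(0.009757 m)²/4 = 7.477e-05 m².
As SI base values: W = 767.4 N, H = 1.250e+09 Pa, K = 9.693e-05.
Archard relation: V = K·W·L/H = 9.693e-05 · 767.4 · 76.88 / 1.250e+09 = 4.575e-09 m³.
Depth of wear h = V/A = 4.575e-09 / 7.477e-05 = 6.119e-05 m.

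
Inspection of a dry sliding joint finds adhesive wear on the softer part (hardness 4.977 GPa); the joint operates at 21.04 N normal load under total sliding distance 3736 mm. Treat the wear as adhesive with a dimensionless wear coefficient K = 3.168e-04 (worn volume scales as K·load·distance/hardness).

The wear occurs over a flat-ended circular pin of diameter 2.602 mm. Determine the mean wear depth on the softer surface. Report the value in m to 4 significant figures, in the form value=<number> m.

value=9.409e-07 m

The computation keeps full float precision, and the intermediates appear rounded; a lone final rounding to 4 significant figures.
Convert: The distance L = 3736 mm = 3.736 m.
Convert: Hardness H = 4.977 GPa = 4.977e+09 Pa.
Convert: Pin diameter d = 2.602 mm = 0.002602 m. Contact area A = π·d²/4 = π·(0.002602 m)²/4 = 5.317e-06 m².
As SI base values: W = 21.04 N, H = 4.977e+09 Pa, K = 3.168e-04.
Archard relation: V = K·W·L/H = 3.168e-04 · 21.04 · 3.736 / 4.977e+09 = 5.003e-12 m³.
Mean wear depth h = V/A = 5.003e-12 / 5.317e-06 = 9.409e-07 m.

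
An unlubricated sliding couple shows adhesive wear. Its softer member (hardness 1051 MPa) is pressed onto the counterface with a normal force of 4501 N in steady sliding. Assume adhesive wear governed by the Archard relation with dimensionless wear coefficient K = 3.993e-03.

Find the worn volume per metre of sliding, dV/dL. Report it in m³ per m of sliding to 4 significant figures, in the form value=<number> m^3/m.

value=1.710e-08 m^3/m

Intermediate values are printed rounded — all working math runs at exact precision — a lone final rounding to 4 significant digits.
Hardness H = 1051 MPa = 1.051e+09 Pa.
Working in SI base units: W = 4501 N, H = 1.051e+09 Pa, K = 3.993e-03.
The wear rate dV/dL = K·W/H, so: 3.993e-03 · 4501 / 1.051e+09 = 1.710e-08 m³/m.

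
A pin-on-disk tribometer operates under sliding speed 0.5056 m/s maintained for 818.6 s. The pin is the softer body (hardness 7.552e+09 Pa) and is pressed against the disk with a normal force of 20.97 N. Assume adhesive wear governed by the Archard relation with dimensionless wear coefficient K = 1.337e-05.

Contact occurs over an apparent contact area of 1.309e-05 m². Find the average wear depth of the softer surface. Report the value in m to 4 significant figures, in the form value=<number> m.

The intermediates are printed rounded. All working math maintains full precision, and a single final rounding, at four significant figures.
Sliding distance L = v·t = 0.5056 m/s × 818.6 s = 413.9 m.
Restated in SI base units: W = 20.97 N, H = 7.552e+09 Pa, K = 1.337e-05.
Apply Archard: V = K·W·L/H = 1.337e-05 · 20.97 · 413.9 / 7.552e+09 = 1.537e-11 m³.
Depth of wear h = V/A = 1.537e-11 / 1.309e-05 = 1.174e-06 m.

value=1.174e-06 m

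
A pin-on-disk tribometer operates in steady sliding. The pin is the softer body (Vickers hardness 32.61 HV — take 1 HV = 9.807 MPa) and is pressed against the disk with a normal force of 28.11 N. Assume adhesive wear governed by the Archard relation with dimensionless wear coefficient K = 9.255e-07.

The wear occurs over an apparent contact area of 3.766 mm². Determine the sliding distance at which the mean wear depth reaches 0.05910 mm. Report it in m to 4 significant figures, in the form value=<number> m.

value=2736 m

All working math keeps full precision; intermediates are displayed rounded; a single final rounding: 4 significant figures.
Convert: Hardness H = 32.61 HV × 9.807 MPa/HV = 319.8 MPa = 3.198e+08 Pa.
Convert: Contact area A = 3.766 mm² = 3.766e-06 m².
Convert: Depth limit h_lim = 0.05910 mm = 5.910e-05 m.
As SI base values: W = 28.11 N, H = 3.198e+08 Pa, K = 9.255e-07.
Volume at the limit: V_lim = h_lim·A = 5.910e-05 · 3.766e-06 = 2.226e-10 m³.
Life L = V_lim·H/(K·W) = 2.226e-10 · 3.198e+08 / (9.255e-07 · 28.11) = 2736 m.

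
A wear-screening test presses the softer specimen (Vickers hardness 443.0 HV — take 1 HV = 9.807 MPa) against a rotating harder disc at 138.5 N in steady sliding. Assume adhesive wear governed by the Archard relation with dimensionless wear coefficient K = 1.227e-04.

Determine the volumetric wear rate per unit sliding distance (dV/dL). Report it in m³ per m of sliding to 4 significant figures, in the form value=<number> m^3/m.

Every step carries full float precision — intermediate values are shown rounded; rounded just once to four significant figures.
Convert: Hardness H = 443.0 HV × 9.807 MPa/HV = 4345 MPa = 4.345e+09 Pa.
Working in SI base units: W = 138.5 N, H = 4.345e+09 Pa, K = 1.227e-04.
Wear rate dV/dL = K·W/H — distance-free: 1.227e-04 · 138.5 / 4.345e+09 = 3.912e-12 m³/m.

value=3.912e-12 m^3/m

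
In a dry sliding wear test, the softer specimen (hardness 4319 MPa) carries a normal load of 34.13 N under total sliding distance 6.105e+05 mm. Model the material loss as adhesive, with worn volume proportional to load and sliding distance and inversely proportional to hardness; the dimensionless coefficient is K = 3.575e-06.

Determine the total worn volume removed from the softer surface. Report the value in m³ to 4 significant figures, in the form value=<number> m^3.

value=1.725e-11 m^3

Every step holds full float precision, and intermediates are printed rounded; one final rounding to four significant figures.
Path length L = 6.105e+05 mm = 610.5 m.
Hardness H = 4319 MPa = 4.319e+09 Pa.
In SI base units: W = 34.13 N, H = 4.319e+09 Pa, K = 3.575e-06.
Volume removed: V = K·W·L/H = 3.575e-06 · 34.13 · 610.5 / 4.319e+09 = 1.725e-11 m³.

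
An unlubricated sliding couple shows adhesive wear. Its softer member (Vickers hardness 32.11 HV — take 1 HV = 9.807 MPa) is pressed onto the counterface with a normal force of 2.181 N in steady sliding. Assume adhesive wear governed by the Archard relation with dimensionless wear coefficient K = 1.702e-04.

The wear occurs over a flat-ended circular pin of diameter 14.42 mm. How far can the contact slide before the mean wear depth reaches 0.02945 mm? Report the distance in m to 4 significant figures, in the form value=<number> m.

Intermediate values are printed rounded — every step carries exact precision; one final rounding: 4 significant digits.
Convert: Hardness H = 32.11 HV × 9.807 MPa/HV = 314.9 MPa = 3.149e+08 Pa.
Convert: Pin diameter d = 14.42 mm = 0.01442 m. Contact area A = π·d²/4 = π·(0.01442 m)²/4 = 1.633e-04 m².
Convert: Depth limit h_lim = 0.02945 mm = 2.945e-05 m.
In SI base units, W = 2.181 N, H = 3.149e+08 Pa, K = 1.702e-04.
Limit volume V_lim = h_lim·A = 2.945e-05 · 1.633e-04 = 4.810e-09 m³.
Sliding life L = V_lim·H/(K·W) = 4.810e-09 · 3.149e+08 / (1.702e-04 · 2.181) = 4080 m.

value=4080 m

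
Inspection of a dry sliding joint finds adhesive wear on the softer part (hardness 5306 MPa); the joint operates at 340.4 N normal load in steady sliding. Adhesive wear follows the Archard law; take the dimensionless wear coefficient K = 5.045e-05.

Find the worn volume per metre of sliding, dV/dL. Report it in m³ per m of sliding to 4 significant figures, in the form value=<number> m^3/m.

value=3.237e-12 m^3/m

Shown intermediates are rounded — all arithmetic maintains exact precision — a single final rounding to 4 significant digits.
Hardness H = 5306 MPa = 5.306e+09 Pa.
Restated in SI base units: W = 340.4 N, H = 5.306e+09 Pa, K = 5.045e-05.
Wear rate dV/dL = K·W/H (no L dependence): 5.045e-05 · 340.4 / 5.306e+09 = 3.237e-12 m³/m.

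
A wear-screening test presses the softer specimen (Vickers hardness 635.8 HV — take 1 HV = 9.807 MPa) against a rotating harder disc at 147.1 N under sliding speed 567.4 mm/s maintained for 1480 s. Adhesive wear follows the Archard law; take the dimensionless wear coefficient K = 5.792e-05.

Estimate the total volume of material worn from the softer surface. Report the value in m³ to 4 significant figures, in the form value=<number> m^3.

Shown intermediates are rounded. The algebra runs at full precision, and rounded once at the end, at four significant figures.
Sliding speed v = 567.4 mm/s = 0.5674 m/s. Distance L = v·t = 0.5674 m/s × 1480 s = 839.8 m.
Hardness H = 635.8 HV × 9.807 MPa/HV = 6235 MPa = 6.235e+09 Pa.
As SI base values: W = 147.1 N, H = 6.235e+09 Pa, K = 5.792e-05.
Worn volume V = K·W·L/H = 5.792e-05 · 147.1 · 839.8 / 6.235e+09 = 1.147e-09 m³.

value=1.147e-09 m^3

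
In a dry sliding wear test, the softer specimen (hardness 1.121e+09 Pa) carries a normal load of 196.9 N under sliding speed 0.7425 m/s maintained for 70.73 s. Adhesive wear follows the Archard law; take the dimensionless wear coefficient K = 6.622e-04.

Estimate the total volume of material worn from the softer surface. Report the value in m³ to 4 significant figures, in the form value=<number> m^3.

value=6.108e-09 m^3

All arithmetic holds full float precision, and intermediates are printed rounded; one final rounding: four significant digits.
Distance covered L = v·t = 0.7425 m/s × 70.73 s = 52.52 m.
SI base units throughout: W = 196.9 N, H = 1.121e+09 Pa, K = 6.622e-04.
Volume removed: V = K·W·L/H = 6.622e-04 · 196.9 · 52.52 / 1.121e+09 = 6.108e-09 m³.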